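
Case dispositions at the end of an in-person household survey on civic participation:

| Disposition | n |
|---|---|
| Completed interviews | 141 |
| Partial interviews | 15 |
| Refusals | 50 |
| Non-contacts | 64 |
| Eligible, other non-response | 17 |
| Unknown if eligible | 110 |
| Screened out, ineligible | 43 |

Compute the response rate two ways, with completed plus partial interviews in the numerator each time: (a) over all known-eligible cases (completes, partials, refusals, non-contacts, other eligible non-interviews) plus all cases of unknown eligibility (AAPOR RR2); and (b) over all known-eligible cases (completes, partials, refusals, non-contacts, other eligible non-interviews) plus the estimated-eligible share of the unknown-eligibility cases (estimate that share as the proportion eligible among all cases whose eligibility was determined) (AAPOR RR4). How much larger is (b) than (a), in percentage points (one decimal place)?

Top: 141 + 15 = 156
Base: 141 + 15 + 50 + 64 + 17 + 110 = 397
RR2 = 156 / 397 = 0.3929
Eligible (known): 141 + 15 + 50 + 64 + 17 = 287
e = 287 / (287 + 43) = 287 / 330 = 0.8697
Eligible share of unknowns: 0.8697 × 110 = 95.67
Base: 287 + 95.67 = 382.67
RR4 = 156 / 382.67 = 0.4077
Difference = 40.77 − 39.29 = 1.48 percentage points

1.5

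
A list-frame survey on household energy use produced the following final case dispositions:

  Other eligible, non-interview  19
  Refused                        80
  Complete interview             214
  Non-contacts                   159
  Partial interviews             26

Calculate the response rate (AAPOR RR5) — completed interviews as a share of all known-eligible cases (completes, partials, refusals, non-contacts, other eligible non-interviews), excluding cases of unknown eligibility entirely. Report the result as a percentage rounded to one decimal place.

43.0%

Num = 214
Denom = 214 + 26 + 80 + 159 + 19 = 498
RR5 = 214 / 498 = 0.4297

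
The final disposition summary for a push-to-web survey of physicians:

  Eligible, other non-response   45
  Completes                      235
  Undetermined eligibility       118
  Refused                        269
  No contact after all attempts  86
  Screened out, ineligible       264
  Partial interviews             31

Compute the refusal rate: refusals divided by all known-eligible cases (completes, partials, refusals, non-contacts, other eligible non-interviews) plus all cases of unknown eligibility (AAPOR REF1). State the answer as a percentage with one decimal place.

34.3%

Top = 269
Base = 235 + 31 + 269 + 86 + 45 + 118 = 784
REF1 = 269 / 784 = 0.3431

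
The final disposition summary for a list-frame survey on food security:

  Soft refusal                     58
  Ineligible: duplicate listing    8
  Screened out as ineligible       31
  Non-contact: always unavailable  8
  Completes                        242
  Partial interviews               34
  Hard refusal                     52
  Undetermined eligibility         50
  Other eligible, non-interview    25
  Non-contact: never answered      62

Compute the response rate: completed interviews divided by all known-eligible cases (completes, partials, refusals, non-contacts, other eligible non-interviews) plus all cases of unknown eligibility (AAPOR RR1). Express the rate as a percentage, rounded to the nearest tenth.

45.6%

Refusal or break-off = 52 + 58 = 110
Non-contacts = 62 + 8 = 70
Ineligible = 31 + 8 = 39
Num = 242
Base = 242 + 34 + 110 + 70 + 25 + 50 = 531
RR1 = 242 / 531 = 0.4557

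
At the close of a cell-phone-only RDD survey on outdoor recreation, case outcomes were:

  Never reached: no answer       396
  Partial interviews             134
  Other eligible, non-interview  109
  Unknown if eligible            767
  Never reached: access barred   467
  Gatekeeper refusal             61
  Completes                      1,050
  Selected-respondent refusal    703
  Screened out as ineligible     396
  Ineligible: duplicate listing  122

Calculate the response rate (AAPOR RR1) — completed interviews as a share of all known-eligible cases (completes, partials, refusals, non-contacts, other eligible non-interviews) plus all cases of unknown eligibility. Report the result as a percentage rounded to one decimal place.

Declined to participate = 61 + 703 = 764
Never reached = 396 + 467 = 863
Screened out, ineligible = 396 + 122 = 518
Top: 1050
Base: 1050 + 134 + 764 + 863 + 109 + 767 = 3687
RR1 = 1050 / 3687 = 0.2848

28.5%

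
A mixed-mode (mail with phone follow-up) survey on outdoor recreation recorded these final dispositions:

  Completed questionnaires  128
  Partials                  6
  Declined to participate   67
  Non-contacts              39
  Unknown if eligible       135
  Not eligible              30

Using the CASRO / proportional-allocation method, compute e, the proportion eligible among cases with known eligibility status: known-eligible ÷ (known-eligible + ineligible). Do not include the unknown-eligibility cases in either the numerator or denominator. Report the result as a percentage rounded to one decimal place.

Determined eligible → 128 + 6 + 67 + 39 = 240
e = 240 / (240 + 30) = 240 / 270 = 0.8889

88.9%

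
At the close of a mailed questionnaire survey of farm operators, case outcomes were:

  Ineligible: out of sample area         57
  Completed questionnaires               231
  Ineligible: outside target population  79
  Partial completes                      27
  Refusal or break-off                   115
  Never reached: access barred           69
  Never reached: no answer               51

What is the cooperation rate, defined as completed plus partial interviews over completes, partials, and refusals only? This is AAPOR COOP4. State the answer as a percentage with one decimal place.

69.2%

No answer / not reached = 51 + 69 = 120
Screened out, ineligible = 79 + 57 = 136
Numerator = 231 + 27 = 258
Base = 231 + 27 + 115 = 373
COOP4 = 258 / 373 = 0.6917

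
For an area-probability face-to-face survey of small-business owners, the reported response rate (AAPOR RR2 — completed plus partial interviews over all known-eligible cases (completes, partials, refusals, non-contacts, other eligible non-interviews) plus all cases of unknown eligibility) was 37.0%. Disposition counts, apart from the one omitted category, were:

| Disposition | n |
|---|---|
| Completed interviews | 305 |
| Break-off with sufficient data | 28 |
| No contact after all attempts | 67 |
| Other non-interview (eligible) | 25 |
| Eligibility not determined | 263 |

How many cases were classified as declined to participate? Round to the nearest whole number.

212

Numerator: 305 + 28 = 333
RR2 = 333 / D = 0.370
D = 333 / 0.370 = 900.0
Other denominator terms total 688
declined to participate = 900.0 − 688 ≈ 212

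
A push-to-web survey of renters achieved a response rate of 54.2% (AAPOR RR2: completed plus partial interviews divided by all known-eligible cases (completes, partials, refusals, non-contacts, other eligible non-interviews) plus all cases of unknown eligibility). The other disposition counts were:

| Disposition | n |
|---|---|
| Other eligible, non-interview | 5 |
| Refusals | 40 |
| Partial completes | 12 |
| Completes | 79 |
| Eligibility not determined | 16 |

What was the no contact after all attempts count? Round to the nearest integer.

16

Num = 79 + 12 = 91
RR2 = 91 / D = 0.542
D = 91 / 0.542 = 167.9
Rest of base = 152
no contact after all attempts = 167.9 − 152 ≈ 16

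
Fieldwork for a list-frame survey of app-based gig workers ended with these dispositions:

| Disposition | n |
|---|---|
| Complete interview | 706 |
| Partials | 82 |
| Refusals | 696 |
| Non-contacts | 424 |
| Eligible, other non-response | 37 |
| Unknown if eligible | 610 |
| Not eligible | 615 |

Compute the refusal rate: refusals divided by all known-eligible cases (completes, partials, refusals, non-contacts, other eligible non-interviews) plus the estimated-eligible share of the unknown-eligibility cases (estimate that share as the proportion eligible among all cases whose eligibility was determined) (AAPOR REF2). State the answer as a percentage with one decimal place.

Num → 696
Determined eligible → 706 + 82 + 696 + 424 + 37 = 1945
e = 1945 / (1945 + 615) = 1945 / 2560 = 0.7598
e × U → 0.7598 × 610 = 463.48
Denom → 1945 + 463.48 = 2408.48
REF2 = 696 / 2408.48 = 0.2890

28.9%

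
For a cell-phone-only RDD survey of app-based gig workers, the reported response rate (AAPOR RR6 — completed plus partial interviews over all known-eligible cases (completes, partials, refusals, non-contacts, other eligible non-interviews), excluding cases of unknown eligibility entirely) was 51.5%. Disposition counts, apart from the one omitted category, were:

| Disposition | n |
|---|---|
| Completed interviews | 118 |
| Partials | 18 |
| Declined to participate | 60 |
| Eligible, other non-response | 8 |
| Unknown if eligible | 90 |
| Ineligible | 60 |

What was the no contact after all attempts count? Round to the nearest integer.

60

Top → 118 + 18 = 136
RR6 = 136 / D = 0.515
D = 136 / 0.515 = 264.1
Other denominator terms total 204
no contact after all attempts = 264.1 − 204 ≈ 60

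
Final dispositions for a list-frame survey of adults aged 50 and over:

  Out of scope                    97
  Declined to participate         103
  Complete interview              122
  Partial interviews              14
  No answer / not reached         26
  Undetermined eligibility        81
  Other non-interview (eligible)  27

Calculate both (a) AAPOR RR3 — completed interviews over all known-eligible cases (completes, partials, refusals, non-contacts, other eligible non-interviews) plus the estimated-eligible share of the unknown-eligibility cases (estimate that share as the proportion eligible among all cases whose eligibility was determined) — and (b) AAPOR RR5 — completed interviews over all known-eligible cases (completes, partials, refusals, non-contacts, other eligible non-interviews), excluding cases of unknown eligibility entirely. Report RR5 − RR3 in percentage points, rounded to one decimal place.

Num: 122
Determined eligible: 122 + 14 + 103 + 26 + 27 = 292
e = 292 / (292 + 97) = 292 / 389 = 0.7506
Estimated eligible among unknowns: 0.7506 × 81 = 60.80
Denom: 292 + 60.80 = 352.80
RR3 = 122 / 352.80 = 0.3458
Denom: 122 + 14 + 103 + 26 + 27 = 292
RR5 = 122 / 292 = 0.4178
Difference = 41.78 − 34.58 = 7.20 percentage points

7.2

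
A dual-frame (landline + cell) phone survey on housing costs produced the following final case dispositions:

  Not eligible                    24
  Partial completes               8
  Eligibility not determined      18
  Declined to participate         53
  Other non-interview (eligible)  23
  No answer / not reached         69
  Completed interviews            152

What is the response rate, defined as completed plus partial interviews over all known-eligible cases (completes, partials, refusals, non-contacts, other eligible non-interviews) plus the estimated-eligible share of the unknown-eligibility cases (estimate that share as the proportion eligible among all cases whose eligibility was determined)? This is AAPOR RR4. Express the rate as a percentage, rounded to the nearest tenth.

Top: 152 + 8 = 160
Eligible (known): 152 + 8 + 53 + 69 + 23 = 305
e = 305 / (305 + 24) = 305 / 329 = 0.9271
e × U: 0.9271 × 18 = 16.69
Denominator: 305 + 16.69 = 321.69
RR4 = 160 / 321.69 = 0.4974

49.7%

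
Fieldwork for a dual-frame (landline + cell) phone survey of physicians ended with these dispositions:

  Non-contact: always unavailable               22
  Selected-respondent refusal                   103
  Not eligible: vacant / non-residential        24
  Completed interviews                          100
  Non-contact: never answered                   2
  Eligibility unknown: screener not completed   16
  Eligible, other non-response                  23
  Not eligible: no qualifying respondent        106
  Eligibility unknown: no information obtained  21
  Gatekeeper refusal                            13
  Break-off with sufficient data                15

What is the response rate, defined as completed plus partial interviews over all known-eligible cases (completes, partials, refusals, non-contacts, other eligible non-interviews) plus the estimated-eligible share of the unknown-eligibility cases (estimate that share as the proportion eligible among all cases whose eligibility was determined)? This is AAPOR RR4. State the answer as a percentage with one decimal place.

37.9%

Declined to participate = 13 + 103 = 116
No answer / not reached = 2 + 22 = 24
Eligibility not determined = 16 + 21 = 37
Ineligible = 106 + 24 = 130
Num → 100 + 15 = 115
Eligible (known) → 100 + 15 + 116 + 24 + 23 = 278
e = 278 / (278 + 130) = 278 / 408 = 0.6814
e × U → 0.6814 × 37 = 25.21
Base → 278 + 25.21 = 303.21
RR4 = 115 / 303.21 = 0.3793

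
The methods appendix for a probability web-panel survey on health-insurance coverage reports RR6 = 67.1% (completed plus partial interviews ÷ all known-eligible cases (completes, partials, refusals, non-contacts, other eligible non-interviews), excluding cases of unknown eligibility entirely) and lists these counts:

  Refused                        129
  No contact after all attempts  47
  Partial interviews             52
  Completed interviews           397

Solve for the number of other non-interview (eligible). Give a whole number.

44

Numerator = 397 + 52 = 449
RR6 = 449 / D = 0.671
D = 449 / 0.671 = 669.2
Remaining denominator categories sum to 625
other non-interview (eligible) = 669.2 − 625 ≈ 44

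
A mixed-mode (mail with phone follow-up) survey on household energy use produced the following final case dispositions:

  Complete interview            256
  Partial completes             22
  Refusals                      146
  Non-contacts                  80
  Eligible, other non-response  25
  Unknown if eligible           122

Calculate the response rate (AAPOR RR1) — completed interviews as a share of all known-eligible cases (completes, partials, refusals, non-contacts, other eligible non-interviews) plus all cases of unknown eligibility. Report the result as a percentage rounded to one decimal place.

39.3%

Numerator → 256
Base → 256 + 22 + 146 + 80 + 25 + 122 = 651
RR1 = 256 / 651 = 0.3932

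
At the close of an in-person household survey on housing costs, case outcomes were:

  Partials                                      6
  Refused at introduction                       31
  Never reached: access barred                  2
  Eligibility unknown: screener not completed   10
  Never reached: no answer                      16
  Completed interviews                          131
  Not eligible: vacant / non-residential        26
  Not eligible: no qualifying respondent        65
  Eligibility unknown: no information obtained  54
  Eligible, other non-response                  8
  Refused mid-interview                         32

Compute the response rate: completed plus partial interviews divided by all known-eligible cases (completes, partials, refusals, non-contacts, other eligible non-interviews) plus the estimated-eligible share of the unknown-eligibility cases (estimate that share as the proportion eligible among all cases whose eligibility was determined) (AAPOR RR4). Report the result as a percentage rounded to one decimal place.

Refusal or break-off = 31 + 32 = 63
No contact after all attempts = 16 + 2 = 18
Unknown if eligible = 10 + 54 = 64
Out of scope = 65 + 26 = 91
Top: 131 + 6 = 137
Determined eligible: 131 + 6 + 63 + 18 + 8 = 226
e = 226 / (226 + 91) = 226 / 317 = 0.7129
Eligible share of unknowns: 0.7129 × 64 = 45.63
Denom: 226 + 45.63 = 271.63
RR4 = 137 / 271.63 = 0.5044

50.4%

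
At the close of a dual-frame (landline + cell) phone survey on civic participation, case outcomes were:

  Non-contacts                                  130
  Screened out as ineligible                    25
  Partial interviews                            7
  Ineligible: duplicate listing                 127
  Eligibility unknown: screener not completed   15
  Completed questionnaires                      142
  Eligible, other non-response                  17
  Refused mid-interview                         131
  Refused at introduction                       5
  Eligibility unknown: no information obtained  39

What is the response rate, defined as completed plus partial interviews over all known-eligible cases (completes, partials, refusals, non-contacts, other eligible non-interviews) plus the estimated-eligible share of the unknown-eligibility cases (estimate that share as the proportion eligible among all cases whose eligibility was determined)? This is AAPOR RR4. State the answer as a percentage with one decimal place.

Refusal or break-off = 5 + 131 = 136
Unknown eligibility = 15 + 39 = 54
Screened out, ineligible = 25 + 127 = 152
Num = 142 + 7 = 149
Known eligible = 142 + 7 + 136 + 130 + 17 = 432
e = 432 / (432 + 152) = 432 / 584 = 0.7397
Estimated eligible among unknowns = 0.7397 × 54 = 39.94
Base = 432 + 39.94 = 471.94
RR4 = 149 / 471.94 = 0.3157

31.6%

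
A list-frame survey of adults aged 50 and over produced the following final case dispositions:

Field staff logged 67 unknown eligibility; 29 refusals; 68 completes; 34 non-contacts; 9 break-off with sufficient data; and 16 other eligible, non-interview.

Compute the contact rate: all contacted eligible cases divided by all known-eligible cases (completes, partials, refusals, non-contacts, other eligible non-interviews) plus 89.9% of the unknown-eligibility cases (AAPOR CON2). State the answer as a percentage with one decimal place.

Top: 68 + 9 + 29 + 16 = 122
Eligible (known): 68 + 9 + 29 + 34 + 16 = 156
Estimated eligible among unknowns: 0.8990 × 67 = 60.23
Base: 156 + 60.23 = 216.23
CON2 = 122 / 216.23 = 0.5642

56.4%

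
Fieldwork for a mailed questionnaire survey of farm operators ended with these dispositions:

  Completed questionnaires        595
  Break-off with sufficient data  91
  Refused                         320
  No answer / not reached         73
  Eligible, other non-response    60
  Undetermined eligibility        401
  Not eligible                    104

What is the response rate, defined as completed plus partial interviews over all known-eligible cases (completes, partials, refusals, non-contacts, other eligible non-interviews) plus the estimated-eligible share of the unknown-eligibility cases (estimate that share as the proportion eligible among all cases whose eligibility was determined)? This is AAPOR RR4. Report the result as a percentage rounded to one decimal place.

Top = 595 + 91 = 686
Eligible (known) = 595 + 91 + 320 + 73 + 60 = 1139
e = 1139 / (1139 + 104) = 1139 / 1243 = 0.9163
Estimated eligible among unknowns = 0.9163 × 401 = 367.44
Denom = 1139 + 367.44 = 1506.44
RR4 = 686 / 1506.44 = 0.4554

45.5%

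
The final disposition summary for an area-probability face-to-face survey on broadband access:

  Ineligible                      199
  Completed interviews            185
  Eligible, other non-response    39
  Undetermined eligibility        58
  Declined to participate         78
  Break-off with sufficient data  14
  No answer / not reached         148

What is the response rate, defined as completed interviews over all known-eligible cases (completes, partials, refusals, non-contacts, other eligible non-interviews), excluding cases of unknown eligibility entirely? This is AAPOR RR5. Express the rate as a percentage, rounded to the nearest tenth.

Numerator: 185
Base: 185 + 14 + 78 + 148 + 39 = 464
RR5 = 185 / 464 = 0.3987

39.9%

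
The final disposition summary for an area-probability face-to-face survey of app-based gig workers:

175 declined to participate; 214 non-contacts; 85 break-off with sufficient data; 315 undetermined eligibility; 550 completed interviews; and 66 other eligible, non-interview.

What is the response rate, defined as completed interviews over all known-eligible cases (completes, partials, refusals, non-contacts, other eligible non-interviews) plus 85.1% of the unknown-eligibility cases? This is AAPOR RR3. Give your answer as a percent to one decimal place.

40.5%

Num = 550
Determined eligible = 550 + 85 + 175 + 214 + 66 = 1090
Eligible share of unknowns = 0.8510 × 315 = 268.06
Denominator = 1090 + 268.06 = 1358.06
RR3 = 550 / 1358.06 = 0.4050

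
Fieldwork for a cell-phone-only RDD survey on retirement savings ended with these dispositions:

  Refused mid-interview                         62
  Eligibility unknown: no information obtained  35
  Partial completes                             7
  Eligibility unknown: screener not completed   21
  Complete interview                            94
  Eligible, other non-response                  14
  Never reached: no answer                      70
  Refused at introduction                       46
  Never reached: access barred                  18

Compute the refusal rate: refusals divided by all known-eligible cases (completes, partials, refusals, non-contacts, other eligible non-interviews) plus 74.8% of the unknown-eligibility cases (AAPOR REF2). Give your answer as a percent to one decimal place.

Refusals = 46 + 62 = 108
No answer / not reached = 70 + 18 = 88
Unknown if eligible = 21 + 35 = 56
Num: 108
Known eligible: 94 + 7 + 108 + 88 + 14 = 311
Estimated eligible among unknowns: 0.7480 × 56 = 41.89
Denominator: 311 + 41.89 = 352.89
REF2 = 108 / 352.89 = 0.3060

30.6%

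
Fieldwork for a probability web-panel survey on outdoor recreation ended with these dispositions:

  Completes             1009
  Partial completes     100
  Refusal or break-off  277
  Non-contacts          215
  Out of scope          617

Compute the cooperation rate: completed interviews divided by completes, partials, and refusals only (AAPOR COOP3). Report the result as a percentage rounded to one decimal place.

Top: 1009
Denom: 1009 + 100 + 277 = 1386
COOP3 = 1009 / 1386 = 0.7280

72.8%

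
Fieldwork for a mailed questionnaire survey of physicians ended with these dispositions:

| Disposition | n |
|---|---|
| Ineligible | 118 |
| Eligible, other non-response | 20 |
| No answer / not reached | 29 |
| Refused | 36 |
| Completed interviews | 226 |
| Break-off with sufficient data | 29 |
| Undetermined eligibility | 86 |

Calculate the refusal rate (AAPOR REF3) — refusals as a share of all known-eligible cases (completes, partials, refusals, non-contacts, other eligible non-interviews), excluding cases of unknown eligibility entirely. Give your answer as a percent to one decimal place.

Num = 36
Denom = 226 + 29 + 36 + 29 + 20 = 340
REF3 = 36 / 340 = 0.1059

10.6%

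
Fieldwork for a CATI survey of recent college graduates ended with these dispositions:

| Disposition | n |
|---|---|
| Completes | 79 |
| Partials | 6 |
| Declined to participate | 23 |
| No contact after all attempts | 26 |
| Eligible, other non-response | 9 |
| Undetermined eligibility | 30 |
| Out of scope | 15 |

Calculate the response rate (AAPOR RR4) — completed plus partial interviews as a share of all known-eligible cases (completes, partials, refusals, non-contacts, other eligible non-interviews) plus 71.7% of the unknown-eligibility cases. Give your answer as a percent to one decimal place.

51.7%

Numerator: 79 + 6 = 85
Known eligible: 79 + 6 + 23 + 26 + 9 = 143
e × U: 0.7170 × 30 = 21.51
Denominator: 143 + 21.51 = 164.51
RR4 = 85 / 164.51 = 0.5167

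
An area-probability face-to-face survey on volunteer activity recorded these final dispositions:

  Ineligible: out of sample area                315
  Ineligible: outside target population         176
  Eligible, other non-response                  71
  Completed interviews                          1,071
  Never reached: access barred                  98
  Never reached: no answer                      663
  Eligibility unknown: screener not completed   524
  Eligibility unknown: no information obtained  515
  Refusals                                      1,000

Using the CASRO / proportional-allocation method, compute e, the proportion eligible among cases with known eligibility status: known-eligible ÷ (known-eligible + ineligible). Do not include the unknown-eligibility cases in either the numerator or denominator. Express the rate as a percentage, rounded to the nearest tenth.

Non-contacts = 663 + 98 = 761
Unknown eligibility = 524 + 515 = 1039
Not eligible = 176 + 315 = 491
Known eligible = 1071 + 1000 + 761 + 71 = 2903
e = 2903 / (2903 + 491) = 2903 / 3394 = 0.8553

85.5%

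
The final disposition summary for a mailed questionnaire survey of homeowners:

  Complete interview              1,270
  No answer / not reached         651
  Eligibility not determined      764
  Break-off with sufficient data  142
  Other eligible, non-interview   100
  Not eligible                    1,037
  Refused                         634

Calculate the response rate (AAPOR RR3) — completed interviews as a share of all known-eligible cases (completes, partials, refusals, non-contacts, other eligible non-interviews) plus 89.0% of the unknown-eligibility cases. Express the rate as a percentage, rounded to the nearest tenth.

36.5%

Top: 1270
Determined eligible: 1270 + 142 + 634 + 651 + 100 = 2797
Estimated eligible among unknowns: 0.8900 × 764 = 679.96
Denominator: 2797 + 679.96 = 3476.96
RR3 = 1270 / 3476.96 = 0.3653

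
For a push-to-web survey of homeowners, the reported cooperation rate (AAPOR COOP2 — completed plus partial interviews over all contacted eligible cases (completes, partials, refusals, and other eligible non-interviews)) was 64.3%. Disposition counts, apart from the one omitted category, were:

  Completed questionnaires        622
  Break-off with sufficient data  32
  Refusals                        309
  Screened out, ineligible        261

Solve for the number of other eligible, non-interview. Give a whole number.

Numerator = 622 + 32 = 654
COOP2 = 654 / D = 0.643
D = 654 / 0.643 = 1017.1
Rest of base = 963
other eligible, non-interview = 1017.1 − 963 ≈ 54

54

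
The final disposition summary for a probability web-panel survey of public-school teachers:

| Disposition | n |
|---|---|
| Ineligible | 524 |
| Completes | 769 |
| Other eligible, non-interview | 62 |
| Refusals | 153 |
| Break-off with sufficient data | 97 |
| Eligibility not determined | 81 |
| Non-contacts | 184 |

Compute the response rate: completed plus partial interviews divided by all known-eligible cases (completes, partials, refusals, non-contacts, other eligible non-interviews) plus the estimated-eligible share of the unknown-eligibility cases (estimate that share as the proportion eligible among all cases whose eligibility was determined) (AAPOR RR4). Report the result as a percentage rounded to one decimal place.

Top = 769 + 97 = 866
Eligible (known) = 769 + 97 + 153 + 184 + 62 = 1265
e = 1265 / (1265 + 524) = 1265 / 1789 = 0.7071
e × U = 0.7071 × 81 = 57.28
Denominator = 1265 + 57.28 = 1322.28
RR4 = 866 / 1322.28 = 0.6549

65.5%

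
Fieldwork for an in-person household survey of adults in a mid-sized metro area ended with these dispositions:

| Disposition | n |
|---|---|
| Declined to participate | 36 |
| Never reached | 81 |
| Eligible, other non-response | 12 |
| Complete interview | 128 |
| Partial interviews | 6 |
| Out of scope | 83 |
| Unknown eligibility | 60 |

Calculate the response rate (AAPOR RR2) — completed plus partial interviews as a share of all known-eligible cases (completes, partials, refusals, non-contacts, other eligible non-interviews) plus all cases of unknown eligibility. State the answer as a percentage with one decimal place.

41.5%

Num: 128 + 6 = 134
Base: 128 + 6 + 36 + 81 + 12 + 60 = 323
RR2 = 134 / 323 = 0.4149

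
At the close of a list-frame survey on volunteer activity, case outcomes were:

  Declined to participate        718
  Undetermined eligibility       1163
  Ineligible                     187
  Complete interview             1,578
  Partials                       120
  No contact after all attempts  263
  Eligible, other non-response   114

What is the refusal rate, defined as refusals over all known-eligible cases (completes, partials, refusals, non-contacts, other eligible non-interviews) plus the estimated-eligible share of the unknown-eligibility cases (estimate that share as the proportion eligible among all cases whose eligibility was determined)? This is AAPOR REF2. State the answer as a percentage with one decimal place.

18.5%

Top → 718
Determined eligible → 1578 + 120 + 718 + 263 + 114 = 2793
e = 2793 / (2793 + 187) = 2793 / 2980 = 0.9372
Estimated eligible among unknowns → 0.9372 × 1163 = 1089.96
Denom → 2793 + 1089.96 = 3882.96
REF2 = 718 / 3882.96 = 0.1849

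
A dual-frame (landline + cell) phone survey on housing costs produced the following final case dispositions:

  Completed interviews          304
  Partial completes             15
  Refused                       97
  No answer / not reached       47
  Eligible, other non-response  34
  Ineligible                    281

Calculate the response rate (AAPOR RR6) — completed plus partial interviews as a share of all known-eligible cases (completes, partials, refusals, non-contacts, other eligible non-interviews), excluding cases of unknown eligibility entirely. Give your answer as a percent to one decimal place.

64.2%

Num = 304 + 15 = 319
Denominator = 304 + 15 + 97 + 47 + 34 = 497
RR6 = 319 / 497 = 0.6419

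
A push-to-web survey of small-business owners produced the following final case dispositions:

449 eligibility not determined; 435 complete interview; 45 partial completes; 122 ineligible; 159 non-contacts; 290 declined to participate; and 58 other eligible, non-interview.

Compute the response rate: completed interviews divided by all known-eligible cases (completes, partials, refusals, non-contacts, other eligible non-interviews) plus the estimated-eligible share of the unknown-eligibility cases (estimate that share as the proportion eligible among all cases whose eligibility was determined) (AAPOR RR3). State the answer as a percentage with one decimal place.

31.4%

Top → 435
Eligible (known) → 435 + 45 + 290 + 159 + 58 = 987
e = 987 / (987 + 122) = 987 / 1109 = 0.8900
Eligible share of unknowns → 0.8900 × 449 = 399.61
Denom → 987 + 399.61 = 1386.61
RR3 = 435 / 1386.61 = 0.3137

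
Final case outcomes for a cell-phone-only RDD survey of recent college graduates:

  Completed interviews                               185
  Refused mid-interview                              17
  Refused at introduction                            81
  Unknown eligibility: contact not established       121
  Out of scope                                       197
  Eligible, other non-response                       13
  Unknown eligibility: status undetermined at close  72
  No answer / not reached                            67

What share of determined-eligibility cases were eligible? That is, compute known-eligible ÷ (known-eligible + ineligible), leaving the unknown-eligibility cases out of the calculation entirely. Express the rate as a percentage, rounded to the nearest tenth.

64.8%

Refused = 81 + 17 = 98
Undetermined eligibility = 121 + 72 = 193
Eligible (known): 185 + 98 + 67 + 13 = 363
e = 363 / (363 + 197) = 363 / 560 = 0.6482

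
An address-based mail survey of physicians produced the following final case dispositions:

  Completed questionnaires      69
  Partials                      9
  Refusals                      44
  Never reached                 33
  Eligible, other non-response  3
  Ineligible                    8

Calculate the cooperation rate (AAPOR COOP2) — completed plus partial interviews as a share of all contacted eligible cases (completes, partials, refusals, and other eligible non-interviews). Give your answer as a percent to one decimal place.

62.4%

Top: 69 + 9 = 78
Base: 69 + 9 + 44 + 3 = 125
COOP2 = 78 / 125 = 0.6240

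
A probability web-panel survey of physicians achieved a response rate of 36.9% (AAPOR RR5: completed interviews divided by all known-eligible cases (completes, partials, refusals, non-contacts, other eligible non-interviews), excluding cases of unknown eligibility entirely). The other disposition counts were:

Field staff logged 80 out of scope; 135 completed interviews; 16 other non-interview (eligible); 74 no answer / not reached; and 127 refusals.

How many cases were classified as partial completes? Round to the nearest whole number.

RR5 = 135 / D = 0.369
D = 135 / 0.369 = 365.9
Rest of base = 352
partial completes = 365.9 − 352 ≈ 14

14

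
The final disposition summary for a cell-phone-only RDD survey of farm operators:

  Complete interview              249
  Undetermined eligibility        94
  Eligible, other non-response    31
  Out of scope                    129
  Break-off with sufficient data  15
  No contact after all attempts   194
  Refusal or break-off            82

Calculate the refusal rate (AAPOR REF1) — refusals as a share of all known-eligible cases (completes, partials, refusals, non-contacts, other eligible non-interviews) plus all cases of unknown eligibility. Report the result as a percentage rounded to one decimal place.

12.3%

Top → 82
Denom → 249 + 15 + 82 + 194 + 31 + 94 = 665
REF1 = 82 / 665 = 0.1233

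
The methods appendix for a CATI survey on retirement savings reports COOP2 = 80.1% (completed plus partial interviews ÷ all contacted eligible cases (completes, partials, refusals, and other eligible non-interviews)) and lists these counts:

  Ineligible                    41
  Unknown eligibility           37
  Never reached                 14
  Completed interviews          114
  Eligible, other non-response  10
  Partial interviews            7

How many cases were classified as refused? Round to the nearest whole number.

20

Numerator: 114 + 7 = 121
COOP2 = 121 / D = 0.801
D = 121 / 0.801 = 151.1
Remaining denominator categories sum to 131
refused = 151.1 − 131 ≈ 20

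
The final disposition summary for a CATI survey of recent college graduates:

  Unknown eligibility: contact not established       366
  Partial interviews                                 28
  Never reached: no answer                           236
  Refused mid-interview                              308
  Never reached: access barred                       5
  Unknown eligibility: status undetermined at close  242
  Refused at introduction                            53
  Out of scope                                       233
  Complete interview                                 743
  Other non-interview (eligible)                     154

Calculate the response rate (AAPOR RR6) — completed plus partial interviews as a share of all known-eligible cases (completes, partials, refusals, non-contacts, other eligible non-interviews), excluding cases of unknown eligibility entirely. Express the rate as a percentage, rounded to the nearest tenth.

Refusals = 53 + 308 = 361
No answer / not reached = 236 + 5 = 241
Eligibility not determined = 366 + 242 = 608
Numerator = 743 + 28 = 771
Base = 743 + 28 + 361 + 241 + 154 = 1527
RR6 = 771 / 1527 = 0.5049

50.5%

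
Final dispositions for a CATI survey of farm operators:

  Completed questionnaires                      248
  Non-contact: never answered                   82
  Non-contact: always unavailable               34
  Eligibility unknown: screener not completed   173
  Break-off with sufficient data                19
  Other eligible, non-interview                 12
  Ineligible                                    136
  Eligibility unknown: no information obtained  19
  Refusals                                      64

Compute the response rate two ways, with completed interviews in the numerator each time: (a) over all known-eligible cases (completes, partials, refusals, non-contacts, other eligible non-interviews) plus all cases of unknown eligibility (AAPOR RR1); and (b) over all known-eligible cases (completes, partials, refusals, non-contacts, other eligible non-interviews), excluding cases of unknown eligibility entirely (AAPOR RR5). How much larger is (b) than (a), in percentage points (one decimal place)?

Never reached = 82 + 34 = 116
Eligibility not determined = 173 + 19 = 192
Num → 248
Denom → 248 + 19 + 64 + 116 + 12 + 192 = 651
RR1 = 248 / 651 = 0.3810
Denom → 248 + 19 + 64 + 116 + 12 = 459
RR5 = 248 / 459 = 0.5403
Difference = 54.03 − 38.10 = 15.93 percentage points

15.9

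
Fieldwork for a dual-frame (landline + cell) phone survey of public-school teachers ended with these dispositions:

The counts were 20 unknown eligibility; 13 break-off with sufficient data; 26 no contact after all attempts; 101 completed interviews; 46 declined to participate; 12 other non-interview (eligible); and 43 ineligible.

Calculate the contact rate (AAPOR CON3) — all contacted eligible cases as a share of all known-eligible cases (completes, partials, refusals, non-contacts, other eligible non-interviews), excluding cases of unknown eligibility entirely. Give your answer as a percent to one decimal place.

Num → 101 + 13 + 46 + 12 = 172
Denom → 101 + 13 + 46 + 26 + 12 = 198
CON3 = 172 / 198 = 0.8687

86.9%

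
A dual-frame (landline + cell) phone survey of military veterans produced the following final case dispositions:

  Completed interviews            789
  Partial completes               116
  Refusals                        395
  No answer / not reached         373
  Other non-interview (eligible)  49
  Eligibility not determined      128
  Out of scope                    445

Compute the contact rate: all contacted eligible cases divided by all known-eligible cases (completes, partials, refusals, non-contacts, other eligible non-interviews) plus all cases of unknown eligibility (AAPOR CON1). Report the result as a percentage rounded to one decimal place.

72.9%

Top → 789 + 116 + 395 + 49 = 1349
Base → 789 + 116 + 395 + 373 + 49 + 128 = 1850
CON1 = 1349 / 1850 = 0.7292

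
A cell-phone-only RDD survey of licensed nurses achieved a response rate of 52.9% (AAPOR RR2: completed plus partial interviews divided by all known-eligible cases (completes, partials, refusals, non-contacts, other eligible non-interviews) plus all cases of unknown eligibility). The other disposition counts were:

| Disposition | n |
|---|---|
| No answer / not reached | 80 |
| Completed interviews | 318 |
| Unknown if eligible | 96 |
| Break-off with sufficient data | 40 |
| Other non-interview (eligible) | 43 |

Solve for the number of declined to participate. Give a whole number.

Num → 318 + 40 = 358
RR2 = 358 / D = 0.529
D = 358 / 0.529 = 676.7
Other denominator terms total 577
declined to participate = 676.7 − 577 ≈ 100

100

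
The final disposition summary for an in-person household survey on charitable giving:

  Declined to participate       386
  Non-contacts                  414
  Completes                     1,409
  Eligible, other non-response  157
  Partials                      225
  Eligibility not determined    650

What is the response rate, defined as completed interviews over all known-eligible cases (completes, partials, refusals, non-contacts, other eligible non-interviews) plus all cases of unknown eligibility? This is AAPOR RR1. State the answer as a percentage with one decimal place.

43.5%

Num = 1409
Denominator = 1409 + 225 + 386 + 414 + 157 + 650 = 3241
RR1 = 1409 / 3241 = 0.4347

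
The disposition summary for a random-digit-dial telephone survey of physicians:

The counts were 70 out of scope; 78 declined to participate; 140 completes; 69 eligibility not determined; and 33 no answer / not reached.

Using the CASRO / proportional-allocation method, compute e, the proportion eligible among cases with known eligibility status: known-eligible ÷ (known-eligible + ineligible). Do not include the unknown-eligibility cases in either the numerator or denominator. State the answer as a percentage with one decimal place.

78.2%

Determined eligible → 140 + 78 + 33 = 251
e = 251 / (251 + 70) = 251 / 321 = 0.7819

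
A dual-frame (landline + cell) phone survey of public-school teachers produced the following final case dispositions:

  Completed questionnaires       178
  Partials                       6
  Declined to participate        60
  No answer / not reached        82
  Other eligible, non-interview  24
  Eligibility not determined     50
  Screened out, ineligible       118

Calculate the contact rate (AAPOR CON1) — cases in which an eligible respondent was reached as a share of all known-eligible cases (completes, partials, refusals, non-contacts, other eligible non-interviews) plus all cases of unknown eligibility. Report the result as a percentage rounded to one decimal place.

67.0%

Numerator: 178 + 6 + 60 + 24 = 268
Base: 178 + 6 + 60 + 82 + 24 + 50 = 400
CON1 = 268 / 400 = 0.6700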